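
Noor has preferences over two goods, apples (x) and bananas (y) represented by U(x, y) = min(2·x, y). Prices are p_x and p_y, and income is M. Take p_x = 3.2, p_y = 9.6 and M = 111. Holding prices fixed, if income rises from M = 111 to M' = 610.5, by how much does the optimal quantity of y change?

Demand: x*(p_x,p_y,M) = M/(p_x + 2·p_y), y* = 2·M/(p_x + 2·p_y).
Here 3.2 + 2·9.6 = 22.4, giving y* = 9.9107.
At M' = 610.5: y* = 54.5089. Change: 54.5089 − 9.9107 = 44.5982.

Δy* = 44.5982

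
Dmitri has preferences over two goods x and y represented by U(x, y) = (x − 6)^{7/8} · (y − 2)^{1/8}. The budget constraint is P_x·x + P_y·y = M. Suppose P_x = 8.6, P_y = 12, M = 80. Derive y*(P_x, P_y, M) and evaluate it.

y* = 2.0458

This is Cobb-Douglas in (x−6, y−2): tangency gives 0.875·P_y·(y−2) = 0.125·P_x·(x−6).
After buying the subsistence bundle (6, 2), a share 0.875 of the remaining income goes to x: x* = 6 + 0.875·(M − 6P_x − 2P_y)/P_x.
Discretionary income = 80 − 6·8.6 − 2·12 = 4.4; y* = 2 + 0.125·4.4/12 = 2.0458.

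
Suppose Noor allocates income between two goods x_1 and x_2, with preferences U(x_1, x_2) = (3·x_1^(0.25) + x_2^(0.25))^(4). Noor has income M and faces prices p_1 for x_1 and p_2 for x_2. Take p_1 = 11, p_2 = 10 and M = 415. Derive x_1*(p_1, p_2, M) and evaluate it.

With the ratio pinned down, the budget gives x_1* = M/(p_1 + p_2·(x_2/x_1)) and x_2* = (x_2/x_1)·x_1*.
Numerically x_2/x_1 = 0.262439, so x_1* = 415/(11 + 10·0.262439) = 30.4601.

x_1* = 30.4601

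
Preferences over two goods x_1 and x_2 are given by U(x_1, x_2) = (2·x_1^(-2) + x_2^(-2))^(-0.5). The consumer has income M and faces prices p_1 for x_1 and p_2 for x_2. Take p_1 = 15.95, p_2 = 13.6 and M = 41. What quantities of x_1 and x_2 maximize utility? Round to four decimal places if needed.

x_1* = 1.5, x_2* = 1.2555

MRS = MU_x_1/MU_x_2 = 2·(x_2/x_1)^(3). Set equal to p_1/p_2.
Hence x_2/x_1 = ((1/2)·p_1/p_2)^(1/(3)), i.e. raised to the 1/3 power.
With the ratio pinned down, the budget gives x_1* = M/(p_1 + p_2·(x_2/x_1)) and x_2* = (x_2/x_1)·x_1*.
Numerically x_2/x_1 = 0.83701, so x_1* = 41/(15.95 + 13.6·0.83701) = 1.5 and x_2* = 0.83701·1.5 = 1.2555.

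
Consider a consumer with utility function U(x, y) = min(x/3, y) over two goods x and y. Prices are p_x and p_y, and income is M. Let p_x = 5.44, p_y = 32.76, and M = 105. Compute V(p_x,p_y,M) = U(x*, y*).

Leontief preferences: the optimum is at the kink where x/3 = y/1, i.e. y = (1/3)·x.
Budget: p_x·x + p_y·(1/3)·x = M, so (3·p_x + p_y)·x = 3·M.
Demand: x*(p_x,p_y,M) = 3·M/(3·p_x + p_y), y* = M/(3·p_x + p_y).
Here 3·5.44 + 32.76 = 49.08, giving x* = 6.4181 and y* = 2.1394.
Utility at the optimum: U(6.4181, 2.1394) = 2.1394.

V = 2.1394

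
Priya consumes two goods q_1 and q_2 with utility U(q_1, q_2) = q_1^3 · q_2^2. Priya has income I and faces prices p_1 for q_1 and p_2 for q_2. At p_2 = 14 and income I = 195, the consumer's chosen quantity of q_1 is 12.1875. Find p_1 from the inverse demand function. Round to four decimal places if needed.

p_1 = 9.6

The MRS is (3/2)·q_2/q_1. Set MRS = p_1/p_2.
Rearranging, p_2·q_2 = (2/3)·p_1·q_1. Substituting into the budget gives p_1·q_1·(1 + (2/3)) = I.
Demand: q_1*(p_1,p_2,I) = 0.6·I/p_1 and q_2* = 0.4·I/p_2.
Set q_1* = 12.1875 in the demand function and solve for p_1: p_1 = 9.6.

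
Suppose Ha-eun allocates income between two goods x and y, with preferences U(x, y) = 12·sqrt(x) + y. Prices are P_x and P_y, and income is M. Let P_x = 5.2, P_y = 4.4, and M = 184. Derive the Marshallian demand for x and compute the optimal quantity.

x* = 25.7751

Solve: √x = 6·P_y/P_x, so x*(P_x,P_y) = (6·P_y/P_x)², and y* = (M − P_x·x*)/P_y.
Plugging in: x* = (6·4.4/5.2)² = 25.7751.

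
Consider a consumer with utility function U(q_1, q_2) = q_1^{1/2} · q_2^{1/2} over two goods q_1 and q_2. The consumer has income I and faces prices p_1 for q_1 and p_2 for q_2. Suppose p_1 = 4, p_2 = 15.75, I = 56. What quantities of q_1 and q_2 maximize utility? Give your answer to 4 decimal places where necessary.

q_1* = 7, q_2* = 1.7778

MU_q_1/MU_q_2 = (0.5·q_2)/(0.5·q_1); tangency sets this equal to p_1/p_2.
So 0.5·p_2·q_2 = 0.5·p_1·q_1; combined with the budget, a share 0.5 of income goes to q_1.
Demand: q_1*(p_1,p_2,I) = 0.5·I/p_1 and q_2* = 0.5·I/p_2.
At p_1=4, p_2=15.75, I=56: q_1* = 0.5·56/4 = 7, q_2* = 1.7778.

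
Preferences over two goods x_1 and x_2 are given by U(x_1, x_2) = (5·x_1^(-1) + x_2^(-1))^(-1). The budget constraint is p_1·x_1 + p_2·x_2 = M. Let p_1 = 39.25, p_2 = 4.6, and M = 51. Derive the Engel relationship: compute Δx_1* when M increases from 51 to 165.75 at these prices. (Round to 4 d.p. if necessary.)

Substitute x_2 = (x_2/x_1)·x_1 into the budget: x_1* = M/(p_1 + p_2·(x_2/x_1)).
Numerically x_2/x_1 = 1.306339, so x_1* = 51/(39.25 + 4.6·1.306339) = 1.1268.
At M' = 165.75: x_1* = 3.6622. Change: 3.6622 − 1.1268 = 2.5354.

Δx_1* = 2.5354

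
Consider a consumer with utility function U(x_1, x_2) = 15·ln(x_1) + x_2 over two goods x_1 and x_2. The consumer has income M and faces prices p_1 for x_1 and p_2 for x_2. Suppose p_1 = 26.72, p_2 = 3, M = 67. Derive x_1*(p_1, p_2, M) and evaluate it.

MU_x_1 = 15/x_1, MU_x_2 = 1. Tangency: 15/x_1 = p_1/p_2.
So x_1*(p_1,p_2) = 15·p_2/p_1, independent of income; and x_2* = (M − 15·p_2)/p_2.
At the given prices: x_1* = 15·3/26.72 = 1.6841.

x_1* = 1.6841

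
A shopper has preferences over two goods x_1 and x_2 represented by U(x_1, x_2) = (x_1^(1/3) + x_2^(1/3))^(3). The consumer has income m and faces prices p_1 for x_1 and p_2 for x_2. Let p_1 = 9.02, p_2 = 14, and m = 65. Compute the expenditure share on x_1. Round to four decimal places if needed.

MU_x_1 ∝ x_1^(-2/3), MU_x_2 ∝ x_2^(-2/3), so MRS = (x_2/x_1)^(2/3) = p_1/p_2.
Solve for the ratio: x_2/x_1 = [p_1/p_2]^(1.5).
Substitute x_2 = (x_2/x_1)·x_1 into the budget: x_1* = m/(p_1 + p_2·(x_2/x_1)).
Numerically x_2/x_1 = 0.517151, so x_1* = 65/(9.02 + 14·0.517151) = 3.9975 and x_2* = 0.517151·3.9975 = 2.0673.
Expenditure on x_1: 9.02·3.9975 = 36.0575; share = 0.5547.

share on x_1 = 0.5547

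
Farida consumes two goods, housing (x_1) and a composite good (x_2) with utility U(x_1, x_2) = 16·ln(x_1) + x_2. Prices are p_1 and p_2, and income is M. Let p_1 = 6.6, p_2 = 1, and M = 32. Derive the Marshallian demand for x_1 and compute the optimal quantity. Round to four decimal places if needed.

x_1* = 2.4242

So x_1*(p_1,p_2) = 16·p_2/p_1, independent of income; and x_2* = (M − 16·p_2)/p_2.
At the given prices: x_1* = 16·1/6.6 = 2.4242.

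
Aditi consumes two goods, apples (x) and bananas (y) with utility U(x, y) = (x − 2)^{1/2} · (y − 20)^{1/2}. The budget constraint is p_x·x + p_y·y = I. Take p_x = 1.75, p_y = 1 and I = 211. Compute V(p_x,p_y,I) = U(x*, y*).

This is Cobb-Douglas in (x−2, y−20): tangency gives 0.5·p_y·(y−20) = 0.5·p_x·(x−2).
After buying the subsistence bundle (2, 20), a share 0.5 of the remaining income goes to x: x* = 2 + 0.5·(I − 2p_x − 20p_y)/p_x.
Discretionary income = 211 − 2·1.75 − 20·1 = 187.5; x* = 2 + 0.5·187.5/1.75 = 55.5714; y* = 20 + 0.5·187.5/1 = 113.75.
Utility at the optimum: U(55.5714, 113.75) = 70.8683.

V = 70.8683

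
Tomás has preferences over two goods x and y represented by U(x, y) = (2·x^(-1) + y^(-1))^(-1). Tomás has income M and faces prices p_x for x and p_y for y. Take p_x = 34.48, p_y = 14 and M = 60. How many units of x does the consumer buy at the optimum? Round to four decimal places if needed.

From the CES first-order condition, 2·(y/x)^(2) = p_x/p_y.
Solve for the ratio: y/x = [(1/2)·p_x/p_y]^(0.5).
Substitute y = (y/x)·x into the budget: x* = M/(p_x + p_y·(y/x)).
Numerically y/x = 1.109698, so x* = 60/(34.48 + 14·1.109698) = 1.1996.

x* = 1.1996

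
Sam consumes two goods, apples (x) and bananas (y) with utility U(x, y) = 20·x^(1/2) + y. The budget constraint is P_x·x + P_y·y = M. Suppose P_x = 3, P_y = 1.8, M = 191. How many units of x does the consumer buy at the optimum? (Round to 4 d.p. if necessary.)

Plugging in: x* = (10·1.8/3)² = 36.

x* = 36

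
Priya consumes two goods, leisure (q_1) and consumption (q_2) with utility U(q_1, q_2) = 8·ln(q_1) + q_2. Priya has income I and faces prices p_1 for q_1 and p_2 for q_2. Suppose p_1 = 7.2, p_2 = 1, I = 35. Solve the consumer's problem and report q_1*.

q_1* = 1.1111

MU_q_1 = 8/q_1, MU_q_2 = 1. Tangency: 8/q_1 = p_1/p_2.
So q_1*(p_1,p_2) = 8·p_2/p_1, independent of income; and q_2* = (I − 8·p_2)/p_2.
At the given prices: q_1* = 8·1/7.2 = 1.1111.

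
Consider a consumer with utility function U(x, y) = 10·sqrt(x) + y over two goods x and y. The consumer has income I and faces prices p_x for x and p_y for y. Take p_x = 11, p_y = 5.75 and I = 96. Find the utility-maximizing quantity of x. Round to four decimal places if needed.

x* = 6.8311

Plugging in: x* = (5·5.75/11)² = 6.8311.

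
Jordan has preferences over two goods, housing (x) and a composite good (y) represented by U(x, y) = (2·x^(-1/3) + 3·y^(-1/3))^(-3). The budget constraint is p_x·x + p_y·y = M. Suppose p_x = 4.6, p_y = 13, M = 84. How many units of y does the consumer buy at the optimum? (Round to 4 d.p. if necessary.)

y* = 4.1182

Substitute y = (y/x)·x into the budget: x* = M/(p_x + p_y·(y/x)).
Numerically y/x = 0.621841, so x* = 84/(4.6 + 13·0.621841) = 6.6226 and y* = 0.621841·6.6226 = 4.1182.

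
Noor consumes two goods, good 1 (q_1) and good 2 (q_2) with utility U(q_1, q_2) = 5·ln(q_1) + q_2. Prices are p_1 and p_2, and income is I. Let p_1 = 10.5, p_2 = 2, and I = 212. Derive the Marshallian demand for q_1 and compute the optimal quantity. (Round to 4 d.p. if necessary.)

Set MRS = p_1/p_2: (5/q_1)/1 = p_1/p_2.
So q_1*(p_1,p_2) = 5·p_2/p_1, independent of income; and q_2* = (I − 5·p_2)/p_2.
At the given prices: q_1* = 5·2/10.5 = 0.9524.

q_1* = 0.9524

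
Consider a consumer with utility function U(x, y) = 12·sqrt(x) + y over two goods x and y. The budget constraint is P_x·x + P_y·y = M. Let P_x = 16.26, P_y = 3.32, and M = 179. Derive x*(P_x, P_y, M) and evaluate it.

x* = 1.5009

Utility is quasi-linear in y; the FOC for x is 6/√x = P_x/P_y.
Thus x* = (6·P_y/P_x)² — independent of M — with the rest of income spent on y.
Plugging in: x* = (6·3.32/16.26)² = 1.5009.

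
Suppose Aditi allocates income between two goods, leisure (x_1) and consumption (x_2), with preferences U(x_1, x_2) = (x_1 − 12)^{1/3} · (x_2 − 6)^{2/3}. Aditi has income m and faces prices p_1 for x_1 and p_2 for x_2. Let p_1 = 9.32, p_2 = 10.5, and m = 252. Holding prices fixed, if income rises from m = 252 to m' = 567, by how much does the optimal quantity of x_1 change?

Δx_1* = 11.2661

Let x_1' = x_1−12, x_2' = x_2−6. MRS = (1/2)·x_2'/x_1' = p_1/p_2.
Substituting into the budget: x_1* = 12 + 1/3·(m − 12·p_1 − 6·p_2)/p_1, and x_2* = 6 + 2/3·(…)/p_2.
Discretionary income = 252 − 12·9.32 − 6·10.5 = 77.16; x_1* = 12 + 1/3·77.16/9.32 = 14.7597.
At m' = 567: x_1* = 26.0258. Change: 26.0258 − 14.7597 = 11.2661.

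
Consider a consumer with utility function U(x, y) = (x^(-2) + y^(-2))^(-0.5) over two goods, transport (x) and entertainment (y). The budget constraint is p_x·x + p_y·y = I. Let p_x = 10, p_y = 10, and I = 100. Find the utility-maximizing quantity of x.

x* = 5

Substitute y = (y/x)·x into the budget: x* = I/(p_x + p_y·(y/x)).
Numerically y/x = 1, so x* = 100/(10 + 10·1) = 5.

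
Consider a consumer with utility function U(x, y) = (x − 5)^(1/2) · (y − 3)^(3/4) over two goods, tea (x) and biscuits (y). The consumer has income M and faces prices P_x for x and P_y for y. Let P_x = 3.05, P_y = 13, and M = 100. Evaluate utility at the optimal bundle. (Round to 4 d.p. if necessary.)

V = 4.2907

MRS = (2/3)·(y−3)/(x−5). Tangency with P_x/P_y gives y−3 = (3/2)·(P_x/P_y)·(x−5).
After buying the subsistence bundle (5, 3), a share 0.4 of the remaining income goes to x: x* = 5 + 0.4·(M − 5P_x − 3P_y)/P_x.
Discretionary income = 100 − 5·3.05 − 3·13 = 45.75; x* = 5 + 0.4·45.75/3.05 = 11; y* = 3 + 0.6·45.75/13 = 5.1115.
Utility at the optimum: U(11, 5.1115) = 4.2907.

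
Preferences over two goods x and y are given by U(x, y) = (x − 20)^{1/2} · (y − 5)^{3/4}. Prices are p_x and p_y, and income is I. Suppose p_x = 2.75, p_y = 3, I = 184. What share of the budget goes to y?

share on y = 0.4533

This is Cobb-Douglas in (x−20, y−5): tangency gives 0.5·p_y·(y−5) = 0.75·p_x·(x−20).
After buying the subsistence bundle (20, 5), a share 0.4 of the remaining income goes to x: x* = 20 + 0.4·(I − 20p_x − 5p_y)/p_x.
Discretionary income = 184 − 20·2.75 − 5·3 = 114; x* = 20 + 0.4·114/2.75 = 36.5818; y* = 5 + 0.6·114/3 = 27.8.
Expenditure on y: 3·27.8 = 83.4; share = 0.4533.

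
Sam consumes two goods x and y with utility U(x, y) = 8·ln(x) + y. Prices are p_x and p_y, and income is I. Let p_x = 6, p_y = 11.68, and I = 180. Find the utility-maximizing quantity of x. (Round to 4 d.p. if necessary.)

x* = 15.5733

MU_x = 8/x, MU_y = 1. Tangency: 8/x = p_x/p_y.
So x*(p_x,p_y) = 8·p_y/p_x, independent of income; and y* = (I − 8·p_y)/p_y.
At the given prices: x* = 8·11.68/6 = 15.5733.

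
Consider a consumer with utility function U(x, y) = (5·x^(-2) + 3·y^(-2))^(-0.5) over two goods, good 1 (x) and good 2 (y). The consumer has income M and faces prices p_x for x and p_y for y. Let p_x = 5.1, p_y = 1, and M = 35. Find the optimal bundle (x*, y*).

x* = 5.342, y* = 7.7556

From the CES first-order condition, (5/3)·(y/x)^(3) = p_x/p_y.
Hence y/x = ((3/5)·p_x/p_y)^(1/(3)), i.e. raised to the 1/3 power.
Substitute y = (y/x)·x into the budget: x* = M/(p_x + p_y·(y/x)).
Numerically y/x = 1.451801, so x* = 35/(5.1 + 1·1.451801) = 5.342 and y* = 1.451801·5.342 = 7.7556.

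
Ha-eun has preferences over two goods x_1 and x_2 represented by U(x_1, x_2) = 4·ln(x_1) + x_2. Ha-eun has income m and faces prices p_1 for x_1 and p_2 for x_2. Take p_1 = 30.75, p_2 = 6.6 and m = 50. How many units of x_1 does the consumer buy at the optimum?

x_1* = 0.8585

So x_1*(p_1,p_2) = 4·p_2/p_1, independent of income; and x_2* = (m − 4·p_2)/p_2.
At the given prices: x_1* = 4·6.6/30.75 = 0.8585.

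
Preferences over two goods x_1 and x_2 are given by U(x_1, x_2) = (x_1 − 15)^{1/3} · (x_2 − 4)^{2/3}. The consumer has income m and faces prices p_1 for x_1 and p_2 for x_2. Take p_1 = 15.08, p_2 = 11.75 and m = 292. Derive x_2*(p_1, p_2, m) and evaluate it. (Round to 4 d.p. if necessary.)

x_2* = 5.0667

After buying the subsistence bundle (15, 4), a share 1/3 of the remaining income goes to x_1: x_1* = 15 + 1/3·(m − 15p_1 − 4p_2)/p_1.
Discretionary income = 292 − 15·15.08 − 4·11.75 = 18.8; x_2* = 4 + 2/3·18.8/11.75 = 5.0667.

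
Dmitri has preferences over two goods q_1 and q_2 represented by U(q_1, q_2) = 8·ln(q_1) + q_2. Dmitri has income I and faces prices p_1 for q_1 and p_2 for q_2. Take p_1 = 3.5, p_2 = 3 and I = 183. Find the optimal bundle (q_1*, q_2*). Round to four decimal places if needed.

q_1* = 6.8571, q_2* = 53

MU_q_1 = 8/q_1, MU_q_2 = 1. Tangency: 8/q_1 = p_1/p_2.
So q_1*(p_1,p_2) = 8·p_2/p_1, independent of income; and q_2* = (I − 8·p_2)/p_2.
At the given prices: q_1* = 8·3/3.5 = 6.8571, and q_2* = 53.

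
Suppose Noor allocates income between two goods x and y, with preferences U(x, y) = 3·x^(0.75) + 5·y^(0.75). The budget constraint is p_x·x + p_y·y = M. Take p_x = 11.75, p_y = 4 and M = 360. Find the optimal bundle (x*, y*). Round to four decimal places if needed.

x* = 0.1559, y* = 89.5422

From the CES first-order condition, (3/5)·(y/x)^(0.25) = p_x/p_y.
Hence y/x = ((5/3)·p_x/p_y)^(1/(0.25)), i.e. raised to the 4 power.
With the ratio pinned down, the budget gives x* = M/(p_x + p_y·(y/x)) and y* = (y/x)·x*.
Numerically y/x = 574.521783, so x* = 360/(11.75 + 4·574.521783) = 0.1559 and y* = 574.521783·0.1559 = 89.5422.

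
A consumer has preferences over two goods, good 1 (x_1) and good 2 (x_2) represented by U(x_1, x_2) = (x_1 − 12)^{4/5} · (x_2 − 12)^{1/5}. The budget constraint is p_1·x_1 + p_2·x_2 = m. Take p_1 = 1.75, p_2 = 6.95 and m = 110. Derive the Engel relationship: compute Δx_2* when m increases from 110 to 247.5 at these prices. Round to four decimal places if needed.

This is Cobb-Douglas in (x_1−12, x_2−12): tangency gives 0.8·p_2·(x_2−12) = 0.2·p_1·(x_1−12).
After buying the subsistence bundle (12, 12), a share 0.8 of the remaining income goes to x_1: x_1* = 12 + 0.8·(m − 12p_1 − 12p_2)/p_1.
Discretionary income = 110 − 12·1.75 − 12·6.95 = 5.6; x_2* = 12 + 0.2·5.6/6.95 = 12.1612.
At m' = 247.5: x_2* = 16.118. Change: 16.118 − 12.1612 = 3.9568.

Δx_2* = 3.9568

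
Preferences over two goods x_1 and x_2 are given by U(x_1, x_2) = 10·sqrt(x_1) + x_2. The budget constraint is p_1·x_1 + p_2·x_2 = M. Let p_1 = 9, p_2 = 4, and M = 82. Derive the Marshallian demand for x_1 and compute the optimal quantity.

Solve: √x_1 = 5·p_2/p_1, so x_1*(p_1,p_2) = (5·p_2/p_1)², and x_2* = (M − p_1·x_1*)/p_2.
Plugging in: x_1* = (5·4/9)² = 4.9383.

x_1* = 4.9383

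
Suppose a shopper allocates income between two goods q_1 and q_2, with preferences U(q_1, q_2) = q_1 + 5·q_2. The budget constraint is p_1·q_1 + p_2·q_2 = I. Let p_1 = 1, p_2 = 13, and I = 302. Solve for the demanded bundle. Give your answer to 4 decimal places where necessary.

q_1* = 302, q_2* = 0

Linear utility — the consumer picks whichever good has higher MU/price: 1/1 = 1 vs 5/13 = 0.3846.
q_1 gives more utility per dollar, so spend all income on q_1: q_1* = I/p_1, q_2* = 0.
Numerically: q_1* = 302, q_2* = 0.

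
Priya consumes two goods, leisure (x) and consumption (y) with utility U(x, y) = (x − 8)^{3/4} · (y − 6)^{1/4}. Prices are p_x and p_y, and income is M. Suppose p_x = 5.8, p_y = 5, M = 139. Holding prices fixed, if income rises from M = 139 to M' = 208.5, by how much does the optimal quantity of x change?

Δx* = 8.9871

Let x' = x−8, y' = y−6. MRS = 3·y'/x' = p_x/p_y.
After buying the subsistence bundle (8, 6), a share 0.75 of the remaining income goes to x: x* = 8 + 0.75·(M − 8p_x − 6p_y)/p_x.
Discretionary income = 139 − 8·5.8 − 6·5 = 62.6; x* = 8 + 0.75·62.6/5.8 = 16.0948.
At M' = 208.5: x* = 25.0819. Change: 25.0819 − 16.0948 = 8.9871.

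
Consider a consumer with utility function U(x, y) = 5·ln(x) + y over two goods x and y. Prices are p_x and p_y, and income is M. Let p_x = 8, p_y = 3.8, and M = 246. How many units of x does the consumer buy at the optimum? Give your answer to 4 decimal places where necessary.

At the given prices: x* = 5·3.8/8 = 2.375.

x* = 2.375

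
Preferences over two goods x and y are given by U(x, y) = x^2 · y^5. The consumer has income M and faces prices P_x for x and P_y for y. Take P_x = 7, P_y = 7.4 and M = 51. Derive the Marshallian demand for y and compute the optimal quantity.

Demand: x*(P_x,P_y,M) = 2/7·M/P_x and y* = 5/7·M/P_y.
At P_x=7, P_y=7.4, M=51: y* = 5/7·51/7.4 = 4.9228.

y* = 4.9228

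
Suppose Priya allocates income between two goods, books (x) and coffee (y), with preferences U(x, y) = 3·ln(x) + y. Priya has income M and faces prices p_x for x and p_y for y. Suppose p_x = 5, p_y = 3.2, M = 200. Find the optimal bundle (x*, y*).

So x*(p_x,p_y) = 3·p_y/p_x, independent of income; and y* = (M − 3·p_y)/p_y.
At the given prices: x* = 3·3.2/5 = 1.92, and y* = 59.5.

x* = 1.92, y* = 59.5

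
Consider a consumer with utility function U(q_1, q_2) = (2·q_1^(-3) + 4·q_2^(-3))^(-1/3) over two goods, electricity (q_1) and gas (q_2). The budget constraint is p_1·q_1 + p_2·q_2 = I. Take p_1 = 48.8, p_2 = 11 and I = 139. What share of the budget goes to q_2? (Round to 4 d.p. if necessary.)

Numerically q_2/q_1 = 1.725895, so q_1* = 139/(48.8 + 11·1.725895) = 2.0506 and q_2* = 1.725895·2.0506 = 3.5391.
Expenditure on q_2: 11·3.5391 = 38.9304; share = 0.2801.

share on q_2 = 0.2801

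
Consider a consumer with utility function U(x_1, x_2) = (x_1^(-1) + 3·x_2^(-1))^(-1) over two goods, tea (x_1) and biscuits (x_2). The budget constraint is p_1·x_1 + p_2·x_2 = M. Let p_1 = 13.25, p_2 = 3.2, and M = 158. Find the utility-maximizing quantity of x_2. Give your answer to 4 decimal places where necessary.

x_2* = 22.703

From the CES first-order condition, (1/3)·(x_2/x_1)^(2) = p_1/p_2.
Solve for the ratio: x_2/x_1 = [3·p_1/p_2]^(0.5).
Substitute x_2 = (x_2/x_1)·x_1 into the budget: x_1* = M/(p_1 + p_2·(x_2/x_1)).
Numerically x_2/x_1 = 3.524468, so x_1* = 158/(13.25 + 3.2·3.524468) = 6.4415 and x_2* = 3.524468·6.4415 = 22.703.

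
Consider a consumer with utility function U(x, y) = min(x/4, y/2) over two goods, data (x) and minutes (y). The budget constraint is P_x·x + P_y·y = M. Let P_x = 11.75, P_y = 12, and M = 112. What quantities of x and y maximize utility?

x* = 6.3099, y* = 3.1549

Here 4·11.75 + 2·12 = 71, giving x* = 6.3099 and y* = 3.1549.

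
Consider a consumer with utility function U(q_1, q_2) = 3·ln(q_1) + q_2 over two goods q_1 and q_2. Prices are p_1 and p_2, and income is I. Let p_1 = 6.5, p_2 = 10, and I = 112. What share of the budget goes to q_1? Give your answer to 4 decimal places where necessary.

MU_q_1 = 3/q_1, MU_q_2 = 1. Tangency: 3/q_1 = p_1/p_2.
So q_1*(p_1,p_2) = 3·p_2/p_1, independent of income; and q_2* = (I − 3·p_2)/p_2.
At the given prices: q_1* = 3·10/6.5 = 4.6154, and q_2* = 8.2.
Expenditure on q_1: 6.5·4.6154 = 30; share = 0.2679.

share on q_1 = 0.2679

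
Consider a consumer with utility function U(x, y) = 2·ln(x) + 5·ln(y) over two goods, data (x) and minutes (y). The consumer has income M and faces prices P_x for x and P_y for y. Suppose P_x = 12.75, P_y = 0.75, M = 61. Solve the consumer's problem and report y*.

y* = 58.0952

MU_x/MU_y = (2·y)/(5·x); tangency sets this equal to P_x/P_y.
So 2·P_y·y = 5·P_x·x; combined with the budget, a share 2/7 of income goes to x.
Demand: x*(P_x,P_y,M) = 2/7·M/P_x and y* = 5/7·M/P_y.
At P_x=12.75, P_y=0.75, M=61: y* = 5/7·61/0.75 = 58.0952.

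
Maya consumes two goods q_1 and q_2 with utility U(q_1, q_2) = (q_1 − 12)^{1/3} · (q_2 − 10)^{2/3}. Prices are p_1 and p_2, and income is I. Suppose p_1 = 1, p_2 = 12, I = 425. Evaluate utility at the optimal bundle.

V = 29.5787

Let q_1' = q_1−12, q_2' = q_2−10. MRS = (1/2)·q_2'/q_1' = p_1/p_2.
After buying the subsistence bundle (12, 10), a share 1/3 of the remaining income goes to q_1: q_1* = 12 + 1/3·(I − 12p_1 − 10p_2)/p_1.
Discretionary income = 425 − 12·1 − 10·12 = 293; q_1* = 12 + 1/3·293/1 = 109.6667; q_2* = 10 + 2/3·293/12 = 26.2778.
Utility at the optimum: U(109.6667, 26.2778) = 29.5787.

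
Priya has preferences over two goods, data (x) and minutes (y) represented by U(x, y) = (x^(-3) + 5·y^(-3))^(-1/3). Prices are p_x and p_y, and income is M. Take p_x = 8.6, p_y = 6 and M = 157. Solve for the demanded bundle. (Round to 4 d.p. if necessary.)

MRS = MU_x/MU_y = (1/5)·(y/x)^(4). Set equal to p_x/p_y.
Solve for the ratio: y/x = [5·p_x/p_y]^(0.25).
Substitute y = (y/x)·x into the budget: x* = M/(p_x + p_y·(y/x)).
Numerically y/x = 1.636173, so x* = 157/(8.6 + 6·1.636173) = 8.5247 and y* = 1.636173·8.5247 = 13.9479.

x* = 8.5247, y* = 13.9479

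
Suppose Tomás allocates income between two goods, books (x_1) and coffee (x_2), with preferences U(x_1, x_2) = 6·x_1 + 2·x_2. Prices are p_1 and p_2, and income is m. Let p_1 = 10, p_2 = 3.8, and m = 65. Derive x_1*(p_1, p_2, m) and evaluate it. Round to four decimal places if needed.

x_1* = 6.5

Linear utility — the consumer picks whichever good has higher MU/price: 6/10 = 0.6 vs 2/3.8 = 0.5263.
x_1 gives more utility per dollar, so spend all income on x_1: x_1* = m/p_1, x_2* = 0.
Numerically: x_1* = 6.5, x_2* = 0.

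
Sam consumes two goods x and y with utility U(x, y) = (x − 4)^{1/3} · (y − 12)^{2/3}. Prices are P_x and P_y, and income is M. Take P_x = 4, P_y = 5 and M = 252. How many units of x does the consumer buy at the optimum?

x* = 18.6667

Let x' = x−4, y' = y−12. MRS = (1/2)·y'/x' = P_x/P_y.
Substituting into the budget: x* = 4 + 1/3·(M − 4·P_x − 12·P_y)/P_x, and y* = 12 + 2/3·(…)/P_y.
Discretionary income = 252 − 4·4 − 12·5 = 176; x* = 4 + 1/3·176/4 = 18.6667.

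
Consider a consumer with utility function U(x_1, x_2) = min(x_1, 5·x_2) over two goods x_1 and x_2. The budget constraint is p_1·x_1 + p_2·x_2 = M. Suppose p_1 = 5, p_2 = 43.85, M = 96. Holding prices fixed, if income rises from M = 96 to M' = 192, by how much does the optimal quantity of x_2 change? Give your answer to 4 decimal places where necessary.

Δx_2* = 1.3943

Demand: x_1*(p_1,p_2,M) = 5·M/(5·p_1 + p_2), x_2* = M/(5·p_1 + p_2).
Here 5·5 + 43.85 = 68.85, giving x_2* = 1.3943.
At M' = 192: x_2* = 2.7887. Change: 2.7887 − 1.3943 = 1.3943.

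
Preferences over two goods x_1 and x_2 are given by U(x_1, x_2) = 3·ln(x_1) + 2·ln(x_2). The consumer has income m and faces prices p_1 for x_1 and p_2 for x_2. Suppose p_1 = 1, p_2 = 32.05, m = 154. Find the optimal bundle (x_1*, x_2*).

x_1* = 92.4, x_2* = 1.922

Demand: x_1*(p_1,p_2,m) = 0.6·m/p_1 and x_2* = 0.4·m/p_2.
At p_1=1, p_2=32.05, m=154: x_1* = 0.6·154/1 = 92.4, x_2* = 1.922.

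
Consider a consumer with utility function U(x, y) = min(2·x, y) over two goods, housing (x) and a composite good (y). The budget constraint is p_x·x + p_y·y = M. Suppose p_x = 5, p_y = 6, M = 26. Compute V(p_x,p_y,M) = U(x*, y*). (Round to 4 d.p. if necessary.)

V = 3.0588

Demand: x*(p_x,p_y,M) = M/(p_x + 2·p_y), y* = 2·M/(p_x + 2·p_y).
Here 5 + 2·6 = 17, giving x* = 1.5294 and y* = 3.0588.
Utility at the optimum: U(1.5294, 3.0588) = 3.0588.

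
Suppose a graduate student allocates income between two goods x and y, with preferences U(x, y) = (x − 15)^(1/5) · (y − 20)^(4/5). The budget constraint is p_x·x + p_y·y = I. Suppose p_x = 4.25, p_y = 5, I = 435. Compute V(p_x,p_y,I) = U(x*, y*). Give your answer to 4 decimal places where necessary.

This is Cobb-Douglas in (x−15, y−20): tangency gives 0.2·p_y·(y−20) = 0.8·p_x·(x−15).
Substituting into the budget: x* = 15 + 0.2·(I − 15·p_x − 20·p_y)/p_x, and y* = 20 + 0.8·(…)/p_y.
Discretionary income = 435 − 15·4.25 − 20·5 = 271.25; x* = 15 + 0.2·271.25/4.25 = 27.7647; y* = 20 + 0.8·271.25/5 = 63.4.
Utility at the optimum: U(27.7647, 63.4) = 33.9777.

V = 33.9777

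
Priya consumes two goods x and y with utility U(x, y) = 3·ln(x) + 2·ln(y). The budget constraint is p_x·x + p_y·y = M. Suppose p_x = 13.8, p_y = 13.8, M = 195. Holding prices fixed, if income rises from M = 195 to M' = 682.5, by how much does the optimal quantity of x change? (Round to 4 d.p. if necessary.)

Δx* = 21.1957

The MRS is (3/2)·y/x. Set MRS = p_x/p_y.
So 3·p_y·y = 2·p_x·x; combined with the budget, a share 0.6 of income goes to x.
Demand: x*(p_x,p_y,M) = 0.6·M/p_x and y* = 0.4·M/p_y.
At p_x=13.8, p_y=13.8, M=195: x* = 0.6·195/13.8 = 8.4783.
At M' = 682.5: x* = 29.6739. Change: 29.6739 − 8.4783 = 21.1957.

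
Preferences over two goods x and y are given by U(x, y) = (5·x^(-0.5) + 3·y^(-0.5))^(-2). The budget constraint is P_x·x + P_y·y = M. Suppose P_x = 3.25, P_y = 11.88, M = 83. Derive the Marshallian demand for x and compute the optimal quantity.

x* = 12.1853

From the CES first-order condition, (5/3)·(y/x)^(1.5) = P_x/P_y.
Hence y/x = ((3/5)·P_x/P_y)^(1/(1.5)), i.e. raised to the 2/3 power.
With the ratio pinned down, the budget gives x* = M/(P_x + P_y·(y/x)) and y* = (y/x)·x*.
Numerically y/x = 0.299787, so x* = 83/(3.25 + 11.88·0.299787) = 12.1853.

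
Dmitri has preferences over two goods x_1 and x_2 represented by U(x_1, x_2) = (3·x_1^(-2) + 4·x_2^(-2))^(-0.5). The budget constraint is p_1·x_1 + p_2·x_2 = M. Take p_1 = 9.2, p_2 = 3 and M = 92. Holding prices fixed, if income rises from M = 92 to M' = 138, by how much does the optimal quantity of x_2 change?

From the CES first-order condition, (3/4)·(x_2/x_1)^(3) = p_1/p_2.
Hence x_2/x_1 = ((4/3)·p_1/p_2)^(1/(3)), i.e. raised to the 1/3 power.
With the ratio pinned down, the budget gives x_1* = M/(p_1 + p_2·(x_2/x_1)) and x_2* = (x_2/x_1)·x_1*.
Numerically x_2/x_1 = 1.599074, so x_1* = 92/(9.2 + 3·1.599074) = 6.5727 and x_2* = 1.599074·6.5727 = 10.5103.
At M' = 138: x_2* = 15.7654. Change: 15.7654 − 10.5103 = 5.2551.

Δx_2* = 5.2551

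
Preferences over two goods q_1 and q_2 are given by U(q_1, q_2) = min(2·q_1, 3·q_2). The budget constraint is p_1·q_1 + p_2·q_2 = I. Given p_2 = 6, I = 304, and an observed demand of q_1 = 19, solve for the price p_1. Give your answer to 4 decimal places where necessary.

p_1 = 12

With perfect complements, no substitution: consume in ratio q_1:q_2 = 3:2.
Budget: p_1·q_1 + p_2·(2/3)·q_1 = I, so (3·p_1 + 2·p_2)·q_1 = 3·I.
Demand: q_1*(p_1,p_2,I) = 3·I/(3·p_1 + 2·p_2), q_2* = 2·I/(3·p_1 + 2·p_2).
Set q_1* = 19 in the demand function and solve for p_1: p_1 = 12.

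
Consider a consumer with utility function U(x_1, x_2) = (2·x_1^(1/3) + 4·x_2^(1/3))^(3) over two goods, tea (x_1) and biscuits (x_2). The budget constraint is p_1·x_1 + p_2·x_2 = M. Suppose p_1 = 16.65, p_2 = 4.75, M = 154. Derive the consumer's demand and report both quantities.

x_1* = 1.4692, x_2* = 27.2712

Numerically x_2/x_1 = 18.56205, so x_1* = 154/(16.65 + 4.75·18.56205) = 1.4692 and x_2* = 18.56205·1.4692 = 27.2712.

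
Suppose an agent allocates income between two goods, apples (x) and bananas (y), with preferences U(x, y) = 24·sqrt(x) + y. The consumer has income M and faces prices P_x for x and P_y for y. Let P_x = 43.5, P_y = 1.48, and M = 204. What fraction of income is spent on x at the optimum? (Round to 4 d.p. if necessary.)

Utility is quasi-linear in y; the FOC for x is 12/√x = P_x/P_y.
Solve: √x = 12·P_y/P_x, so x*(P_x,P_y) = (12·P_y/P_x)², and y* = (M − P_x·x*)/P_y.
Plugging in: x* = (12·1.48/43.5)² = 0.1667, y* = 132.9385.
Expenditure on x: 43.5·0.1667 = 7.251; share = 0.0355.

share on x = 0.0355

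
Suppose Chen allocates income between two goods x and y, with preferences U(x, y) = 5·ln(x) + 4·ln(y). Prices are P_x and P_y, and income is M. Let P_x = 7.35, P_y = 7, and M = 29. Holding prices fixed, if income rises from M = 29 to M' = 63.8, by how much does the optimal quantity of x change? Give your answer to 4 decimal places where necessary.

MU_x/MU_y = (5·y)/(4·x); tangency sets this equal to P_x/P_y.
So 5·P_y·y = 4·P_x·x; combined with the budget, a share 5/9 of income goes to x.
Demand: x*(P_x,P_y,M) = 5/9·M/P_x and y* = 4/9·M/P_y.
At P_x=7.35, P_y=7, M=29: x* = 5/9·29/7.35 = 2.192.
At M' = 63.8: x* = 4.8224. Change: 4.8224 − 2.192 = 2.6304.

Δx* = 2.6304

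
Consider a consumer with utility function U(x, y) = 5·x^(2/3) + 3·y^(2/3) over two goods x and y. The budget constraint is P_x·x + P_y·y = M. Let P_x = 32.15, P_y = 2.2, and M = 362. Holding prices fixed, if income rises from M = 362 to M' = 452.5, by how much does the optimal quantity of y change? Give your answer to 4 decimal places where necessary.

From the CES first-order condition, (5/3)·(y/x)^(1/3) = P_x/P_y.
Solve for the ratio: y/x = [(3/5)·P_x/P_y]^(3).
With the ratio pinned down, the budget gives x* = M/(P_x + P_y·(y/x)) and y* = (y/x)·x*.
Numerically y/x = 674.106695, so x* = 362/(32.15 + 2.2·674.106695) = 0.2389 and y* = 674.106695·0.2389 = 161.054.
At M' = 452.5: y* = 201.3176. Change: 201.3176 − 161.054 = 40.2635.

Δy* = 40.2635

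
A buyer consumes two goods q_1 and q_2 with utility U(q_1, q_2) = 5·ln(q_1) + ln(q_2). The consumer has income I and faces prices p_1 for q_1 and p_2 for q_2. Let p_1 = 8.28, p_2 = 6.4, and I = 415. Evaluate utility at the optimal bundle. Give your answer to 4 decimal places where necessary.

V = 21.0408

MU_q_1/MU_q_2 = (5·q_2)/(q_1); tangency sets this equal to p_1/p_2.
So 5·p_2·q_2 = p_1·q_1; combined with the budget, a share 5/6 of income goes to q_1.
Demand: q_1*(p_1,p_2,I) = 5/6·I/p_1 and q_2* = 1/6·I/p_2.
At p_1=8.28, p_2=6.4, I=415: q_1* = 5/6·415/8.28 = 41.7673, q_2* = 10.8073.
Utility at the optimum: U(41.7673, 10.8073) = 21.0408.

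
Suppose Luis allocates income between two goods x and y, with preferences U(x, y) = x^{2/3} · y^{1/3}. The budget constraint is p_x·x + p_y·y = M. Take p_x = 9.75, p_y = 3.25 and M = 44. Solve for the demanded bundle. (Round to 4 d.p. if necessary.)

The MRS is 2·y/x. Set MRS = p_x/p_y.
Rearranging, p_y·y = (1/2)·p_x·x. Substituting into the budget gives p_x·x·(1 + (1/2)) = M.
Demand: x*(p_x,p_y,M) = 2/3·M/p_x and y* = 1/3·M/p_y.
At p_x=9.75, p_y=3.25, M=44: x* = 2/3·44/9.75 = 3.0085, y* = 4.5128.

x* = 3.0085, y* = 4.5128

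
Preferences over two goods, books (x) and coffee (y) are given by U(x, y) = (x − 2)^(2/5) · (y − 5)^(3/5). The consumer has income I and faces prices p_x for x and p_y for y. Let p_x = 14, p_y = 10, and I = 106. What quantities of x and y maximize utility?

x* = 2.8, y* = 6.68

This is Cobb-Douglas in (x−2, y−5): tangency gives 0.4·p_y·(y−5) = 0.6·p_x·(x−2).
Substituting into the budget: x* = 2 + 0.4·(I − 2·p_x − 5·p_y)/p_x, and y* = 5 + 0.6·(…)/p_y.
Discretionary income = 106 − 2·14 − 5·10 = 28; x* = 2 + 0.4·28/14 = 2.8; y* = 5 + 0.6·28/10 = 6.68.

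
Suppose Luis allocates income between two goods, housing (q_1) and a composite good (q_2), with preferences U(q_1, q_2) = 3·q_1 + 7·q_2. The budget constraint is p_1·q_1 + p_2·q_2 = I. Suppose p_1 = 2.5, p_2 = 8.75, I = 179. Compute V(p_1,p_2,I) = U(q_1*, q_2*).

V = 214.8

q_1 gives more utility per dollar, so spend all income on q_1: q_1* = I/p_1, q_2* = 0.
Numerically: q_1* = 71.6, q_2* = 0.
Utility at the optimum: U(71.6, 0) = 214.8.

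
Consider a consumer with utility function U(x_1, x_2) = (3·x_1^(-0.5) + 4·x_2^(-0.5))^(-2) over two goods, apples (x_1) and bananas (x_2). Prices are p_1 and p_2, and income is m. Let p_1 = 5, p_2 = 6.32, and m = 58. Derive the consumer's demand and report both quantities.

MU_x_1 ∝ 3·x_1^(-1.5), MU_x_2 ∝ 4·x_2^(-1.5), so MRS = (3/4)·(x_2/x_1)^(1.5) = p_1/p_2.
Hence x_2/x_1 = ((4/3)·p_1/p_2)^(1/(1.5)), i.e. raised to the 2/3 power.
Substitute x_2 = (x_2/x_1)·x_1 into the budget: x_1* = m/(p_1 + p_2·(x_2/x_1)).
Numerically x_2/x_1 = 1.036242, so x_1* = 58/(5 + 6.32·1.036242) = 5.0221 and x_2* = 1.036242·5.0221 = 5.2041.

x_1* = 5.0221, x_2* = 5.2041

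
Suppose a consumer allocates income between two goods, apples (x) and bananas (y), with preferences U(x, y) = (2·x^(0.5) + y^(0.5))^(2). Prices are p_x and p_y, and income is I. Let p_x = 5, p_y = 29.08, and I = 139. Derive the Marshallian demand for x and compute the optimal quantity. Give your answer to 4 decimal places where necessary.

From the CES first-order condition, 2·(y/x)^(0.5) = p_x/p_y.
Hence y/x = ((1/2)·p_x/p_y)^(1/(0.5)), i.e. raised to the 2 power.
With the ratio pinned down, the budget gives x* = I/(p_x + p_y·(y/x)) and y* = (y/x)·x*.
Numerically y/x = 0.007391, so x* = 139/(5 + 29.08·0.007391) = 26.6543.

x* = 26.6543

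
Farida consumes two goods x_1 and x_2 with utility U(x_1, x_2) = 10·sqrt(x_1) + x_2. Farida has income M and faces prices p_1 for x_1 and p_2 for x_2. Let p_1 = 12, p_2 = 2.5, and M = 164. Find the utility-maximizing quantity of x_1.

MU_x_1 = 5/√x_1, MU_x_2 = 1. Tangency: 5/√x_1 = p_1/p_2.
Solve: √x_1 = 5·p_2/p_1, so x_1*(p_1,p_2) = (5·p_2/p_1)², and x_2* = (M − p_1·x_1*)/p_2.
Plugging in: x_1* = (5·2.5/12)² = 1.0851.

x_1* = 1.0851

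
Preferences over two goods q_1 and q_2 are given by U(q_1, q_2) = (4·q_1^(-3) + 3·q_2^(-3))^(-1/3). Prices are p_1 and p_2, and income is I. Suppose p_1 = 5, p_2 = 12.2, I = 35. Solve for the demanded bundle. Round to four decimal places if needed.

From the CES first-order condition, (4/3)·(q_2/q_1)^(4) = p_1/p_2.
Hence q_2/q_1 = ((3/4)·p_1/p_2)^(1/(4)), i.e. raised to the 0.25 power.
Substitute q_2 = (q_2/q_1)·q_1 into the budget: q_1* = I/(p_1 + p_2·(q_2/q_1)).
Numerically q_2/q_1 = 0.744591, so q_1* = 35/(5 + 12.2·0.744591) = 2.4851 and q_2* = 0.744591·2.4851 = 1.8504.

q_1* = 2.4851, q_2* = 1.8504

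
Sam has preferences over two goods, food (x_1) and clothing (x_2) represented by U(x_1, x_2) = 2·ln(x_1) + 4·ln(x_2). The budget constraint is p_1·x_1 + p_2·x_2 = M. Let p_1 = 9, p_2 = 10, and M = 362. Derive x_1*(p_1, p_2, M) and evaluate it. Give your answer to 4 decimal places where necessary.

x_1* = 13.4074

Tangency: MRS = (1/2)·x_2/x_1 = p_1/p_2.
Rearranging, p_2·x_2 = 2·p_1·x_1. Substituting into the budget gives p_1·x_1·(1 + 2) = M.
Demand: x_1*(p_1,p_2,M) = 1/3·M/p_1 and x_2* = 2/3·M/p_2.
At p_1=9, p_2=10, M=362: x_1* = 1/3·362/9 = 13.4074.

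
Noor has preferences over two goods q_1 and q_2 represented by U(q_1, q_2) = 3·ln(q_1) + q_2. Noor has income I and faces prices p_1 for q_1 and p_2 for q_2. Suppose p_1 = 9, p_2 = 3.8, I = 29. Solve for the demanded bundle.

q_1* = 1.2667, q_2* = 4.6316

At the given prices: q_1* = 3·3.8/9 = 1.2667, and q_2* = 4.6316.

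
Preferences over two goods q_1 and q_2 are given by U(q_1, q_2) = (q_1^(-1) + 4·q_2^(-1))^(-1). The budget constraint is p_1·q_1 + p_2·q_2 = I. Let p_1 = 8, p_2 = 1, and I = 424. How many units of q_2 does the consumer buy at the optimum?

MU_q_1 ∝ q_1^(-2), MU_q_2 ∝ 4·q_2^(-2), so MRS = (1/4)·(q_2/q_1)^(2) = p_1/p_2.
Hence q_2/q_1 = (4·p_1/p_2)^(1/(2)), i.e. raised to the 0.5 power.
Substitute q_2 = (q_2/q_1)·q_1 into the budget: q_1* = I/(p_1 + p_2·(q_2/q_1)).
Numerically q_2/q_1 = 5.656854, so q_1* = 424/(8 + 1·5.656854) = 31.0467 and q_2* = 5.656854·31.0467 = 175.6266.

q_2* = 175.6266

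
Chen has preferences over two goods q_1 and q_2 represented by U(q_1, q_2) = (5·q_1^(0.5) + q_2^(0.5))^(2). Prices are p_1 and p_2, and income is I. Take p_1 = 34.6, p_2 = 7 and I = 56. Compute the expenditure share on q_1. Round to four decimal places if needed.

share on q_1 = 0.8349

Numerically q_2/q_1 = 0.977273, so q_1* = 56/(34.6 + 7·0.977273) = 1.3513 and q_2* = 0.977273·1.3513 = 1.3206.
Expenditure on q_1: 34.6·1.3513 = 46.7557; share = 0.8349.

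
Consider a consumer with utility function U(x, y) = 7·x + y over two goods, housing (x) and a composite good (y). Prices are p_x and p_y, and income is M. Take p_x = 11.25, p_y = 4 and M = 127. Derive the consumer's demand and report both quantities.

x* = 11.2889, y* = 0

x gives more utility per dollar, so spend all income on x: x* = M/p_x, y* = 0.
Numerically: x* = 11.2889, y* = 0.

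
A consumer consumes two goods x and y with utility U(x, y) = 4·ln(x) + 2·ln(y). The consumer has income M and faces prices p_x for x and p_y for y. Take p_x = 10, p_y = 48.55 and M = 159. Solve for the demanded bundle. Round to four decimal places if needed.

Tangency: MRS = 2·y/x = p_x/p_y.
So 4·p_y·y = 2·p_x·x; combined with the budget, a share 2/3 of income goes to x.
Demand: x*(p_x,p_y,M) = 2/3·M/p_x and y* = 1/3·M/p_y.
At p_x=10, p_y=48.55, M=159: x* = 2/3·159/10 = 10.6, y* = 1.0917.

x* = 10.6, y* = 1.0917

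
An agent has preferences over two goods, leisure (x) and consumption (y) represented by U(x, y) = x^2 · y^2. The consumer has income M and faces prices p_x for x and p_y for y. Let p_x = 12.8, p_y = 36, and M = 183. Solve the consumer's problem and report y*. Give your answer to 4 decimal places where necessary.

y* = 2.5417

Tangency: MRS = y/x = p_x/p_y.
So 2·p_y·y = 2·p_x·x; combined with the budget, a share 0.5 of income goes to x.
Demand: x*(p_x,p_y,M) = 0.5·M/p_x and y* = 0.5·M/p_y.
At p_x=12.8, p_y=36, M=183: y* = 0.5·183/36 = 2.5417.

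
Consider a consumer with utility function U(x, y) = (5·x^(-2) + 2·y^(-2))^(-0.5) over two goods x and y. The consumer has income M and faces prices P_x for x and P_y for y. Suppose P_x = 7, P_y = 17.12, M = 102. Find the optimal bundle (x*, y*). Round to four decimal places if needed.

x* = 6.2338, y* = 3.4091

From the CES first-order condition, (5/2)·(y/x)^(3) = P_x/P_y.
Hence y/x = ((2/5)·P_x/P_y)^(1/(3)), i.e. raised to the 1/3 power.
Substitute y = (y/x)·x into the budget: x* = M/(P_x + P_y·(y/x)).
Numerically y/x = 0.546871, so x* = 102/(7 + 17.12·0.546871) = 6.2338 and y* = 0.546871·6.2338 = 3.4091.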